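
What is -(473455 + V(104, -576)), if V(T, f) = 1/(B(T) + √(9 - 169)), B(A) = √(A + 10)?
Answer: (-1 - 473455*√114 - 1893820*I*√10)/(√114 + 4*I*√10) ≈ -4.7346e+5 + 0.046143*I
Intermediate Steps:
B(A) = √(10 + A)
V(T, f) = 1/(√(10 + T) + 4*I*√10) (V(T, f) = 1/(√(10 + T) + √(9 - 169)) = 1/(√(10 + T) + √(-160)) = 1/(√(10 + T) + 4*I*√10))
-(473455 + V(104, -576)) = -(473455 + 1/(√(10 + 104) + 4*I*√10)) = -(473455 + 1/(√114 + 4*I*√10)) = -473455 - 1/(√114 + 4*I*√10)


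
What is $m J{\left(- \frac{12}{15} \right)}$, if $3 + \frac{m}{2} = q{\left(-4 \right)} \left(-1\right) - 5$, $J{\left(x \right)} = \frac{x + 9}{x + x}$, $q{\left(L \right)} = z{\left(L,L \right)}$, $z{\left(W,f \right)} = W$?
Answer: $41$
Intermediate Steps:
$q{\left(L \right)} = L$
$J{\left(x \right)} = \frac{9 + x}{2 x}$
$m = -8$ ($m = -6 + 2 \left(\left(-4\right) \left(-1\right) - 5\right) = -6 + 2 \left(4 - 5\right) = -6 + 2 \left(-1\right) = -6 - 2 = -8$)
$m J{\left(- \frac{12}{15} \right)} = - 8 \frac{9 - \frac{12}{15}}{2 \left(- \frac{12}{15}\right)} = - 8 \frac{9 - \frac{4}{5}}{2 \left(\left(-12\right) \frac{1}{15}\right)} = - 8 \frac{9 - \frac{4}{5}}{2 \left(- \frac{4}{5}\right)} = - 8 \cdot \frac{1}{2} \left(- \frac{5}{4}\right) \frac{41}{5} = \left(-8\right) \left(- \frac{41}{8}\right) = 41$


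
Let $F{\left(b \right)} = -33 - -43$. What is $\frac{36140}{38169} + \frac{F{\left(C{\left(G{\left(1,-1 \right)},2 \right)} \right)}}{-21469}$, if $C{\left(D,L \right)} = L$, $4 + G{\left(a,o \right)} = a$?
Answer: $\frac{775507970}{819450261} \approx 0.94638$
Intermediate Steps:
$G{\left(a,o \right)} = -4 + a$
$F{\left(b \right)} = 10$ ($F{\left(b \right)} = -33 + 43 = 10$)
$\frac{36140}{38169} + \frac{F{\left(C{\left(G{\left(1,-1 \right)},2 \right)} \right)}}{-21469} = \frac{36140}{38169} + \frac{10}{-21469} = 36140 \cdot \frac{1}{38169} + 10 \left(- \frac{1}{21469}\right) = \frac{36140}{38169} - \frac{10}{21469} = \frac{775507970}{819450261}$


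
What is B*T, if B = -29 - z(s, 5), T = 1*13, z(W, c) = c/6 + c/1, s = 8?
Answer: -2717/6 ≈ -452.83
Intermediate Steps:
z(W, c) = 7*c/6 (z(W, c) = c*(⅙) + c*1 = c/6 + c = 7*c/6)
T = 13
B = -209/6 (B = -29 - 7*5/6 = -29 - 1*35/6 = -29 - 35/6 = -209/6 ≈ -34.833)
B*T = -209/6*13 = -2717/6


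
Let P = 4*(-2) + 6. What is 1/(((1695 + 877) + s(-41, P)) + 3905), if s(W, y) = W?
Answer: 1/6436 ≈ 0.00015538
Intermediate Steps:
P = -2 (P = -8 + 6 = -2)
1/(((1695 + 877) + s(-41, P)) + 3905) = 1/(((1695 + 877) - 41) + 3905) = 1/((2572 - 41) + 3905) = 1/(2531 + 3905) = 1/6436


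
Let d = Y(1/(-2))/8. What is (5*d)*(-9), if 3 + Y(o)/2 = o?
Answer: 315/8 ≈ 39.375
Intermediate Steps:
Y(o) = -6 + 2*o
d = -7/8 (d = (-6 + 2/(-2))/8 = (-6 + 2*(-1/2))*(1/8) = (-6 - 1)*(1/8) = -7*1/8 = -7/8 ≈ -0.87500)
(5*d)*(-9) = (5*(-7/8))*(-9) = -35/8*(-9) = 315/8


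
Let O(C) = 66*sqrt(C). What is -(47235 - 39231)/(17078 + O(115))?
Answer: -17086539/36394643 + 66033*sqrt(115)/36394643 ≈ -0.45002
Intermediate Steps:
-(47235 - 39231)/(17078 + O(115)) = -(47235 - 39231)/(17078 + 66*sqrt(115)) = -8004/(17078 + 66*sqrt(115))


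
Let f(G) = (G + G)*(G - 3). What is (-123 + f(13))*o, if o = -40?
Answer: -5480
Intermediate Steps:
f(G) = 2*G*(-3 + G) (f(G) = (2*G)*(-3 + G) = 2*G*(-3 + G))
(-123 + f(13))*o = (-123 + 2*13*(-3 + 13))*(-40) = (-123 + 2*13*10)*(-40) = (-123 + 260)*(-40) = 137*(-40) = -5480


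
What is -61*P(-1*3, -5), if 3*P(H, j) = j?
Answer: 305/3 ≈ 101.67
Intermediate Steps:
P(H, j) = j/3
-61*P(-1*3, -5) = -61*(-5)/3 = -61*(-5/3) = 305/3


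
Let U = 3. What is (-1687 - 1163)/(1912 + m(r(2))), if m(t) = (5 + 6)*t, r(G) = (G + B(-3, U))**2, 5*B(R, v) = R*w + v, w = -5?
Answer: -11875/9404 ≈ -1.2628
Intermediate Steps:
B(R, v) = -R + v/5 (B(R, v) = (R*(-5) + v)/5 = (-5*R + v)/5 = (v - 5*R)/5 = -R + v/5)
r(G) = (18/5 + G)**2 (r(G) = (G + (-1*(-3) + (1/5)*3))**2 = (G + (3 + 3/5))**2 = (G + 18/5)**2 = (18/5 + G)**2)
m(t) = 11*t
(-1687 - 1163)/(1912 + m(r(2))) = (-1687 - 1163)/(1912 + 11*((18 + 5*2)**2/25)) = -2850/(1912 + 11*((18 + 10)**2/25)) = -2850/(1912 + 11*((1/25)*28**2)) = -2850/(1912 + 11*((1/25)*784)) = -2850/(1912 + 11*(784/25)) = -2850/(1912 + 8624/25) = -2850/56424/25 = -2850*25/56424 = -11875/9404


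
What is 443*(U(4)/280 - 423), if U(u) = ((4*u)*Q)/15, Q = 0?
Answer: -187389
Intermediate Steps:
U(u) = 0 (U(u) = ((4*u)*0)/15 = 0*(1/15) = 0)
443*(U(4)/280 - 423) = 443*(0/280 - 423) = 443*(0*(1/280) - 423) = 443*(0 - 423) = 443*(-423) = -187389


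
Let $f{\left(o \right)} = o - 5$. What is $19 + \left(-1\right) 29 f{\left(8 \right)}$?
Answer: $-68$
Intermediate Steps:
$f{\left(o \right)} = -5 + o$ ($f{\left(o \right)} = o - 5 = -5 + o$)
$19 + \left(-1\right) 29 f{\left(8 \right)} = 19 + \left(-1\right) 29 \left(-5 + 8\right) = 19 - 87 = -68$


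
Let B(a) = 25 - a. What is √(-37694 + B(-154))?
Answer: I*√37515 ≈ 193.69*I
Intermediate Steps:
√(-37694 + B(-154)) = √(-37694 + (25 - 1*(-154))) = √(-37694 + (25 + 154)) = √(-37694 + 179) = √(-37515) = I*√37515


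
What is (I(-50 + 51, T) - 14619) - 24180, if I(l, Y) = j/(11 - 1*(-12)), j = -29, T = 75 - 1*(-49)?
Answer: -892406/23 ≈ -38800.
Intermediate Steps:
T = 124 (T = 75 + 49 = 124)
I(l, Y) = -29/23 (I(l, Y) = -29/(11 - 1*(-12)) = -29/(11 + 12) = -29/23)
(I(-50 + 51, T) - 14619) - 24180 = (-29/23 - 14619) - 24180 = -336266/23 - 24180 = -892406/23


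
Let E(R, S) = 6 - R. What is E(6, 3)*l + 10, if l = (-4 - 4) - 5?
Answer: 10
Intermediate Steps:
l = -13 (l = -8 - 5 = -13)
E(6, 3)*l + 10 = (6 - 1*6)*(-13) + 10 = (6 - 6)*(-13) + 10 = 0*(-13) + 10 = 0 + 10 = 10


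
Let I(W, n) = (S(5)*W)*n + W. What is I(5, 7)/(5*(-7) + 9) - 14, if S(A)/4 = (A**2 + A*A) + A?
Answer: -8069/26 ≈ -310.35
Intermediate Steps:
S(A) = 4*A + 8*A**2 (S(A) = 4*((A**2 + A*A) + A) = 4*((A**2 + A**2) + A) = 4*(2*A**2 + A) = 4*(A + 2*A**2) = 4*A + 8*A**2)
I(W, n) = W + 220*W*n (I(W, n) = ((4*5*(1 + 2*5))*W)*n + W = ((4*5*(1 + 10))*W)*n + W = ((4*5*11)*W)*n + W = (220*W)*n + W = 220*W*n + W = W + 220*W*n)
I(5, 7)/(5*(-7) + 9) - 14 = (5*(1 + 220*7))/(5*(-7) + 9) - 14 = (5*(1 + 1540))/(-35 + 9) - 14 = (5*1541)/(-26) - 14 = -1/26*7705 - 14 = -7705/26 - 14 = -8069/26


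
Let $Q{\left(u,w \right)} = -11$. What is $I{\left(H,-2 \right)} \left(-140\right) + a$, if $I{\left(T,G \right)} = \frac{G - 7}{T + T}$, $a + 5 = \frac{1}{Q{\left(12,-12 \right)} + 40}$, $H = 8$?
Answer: $\frac{8559}{116} \approx 73.784$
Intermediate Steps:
$a = - \frac{144}{29}$ ($a = -5 + \frac{1}{-11 + 40} = -5 + \frac{1}{29} = - \frac{144}{29} \approx -4.9655$)
$I{\left(T,G \right)} = \frac{-7 + G}{2 T}$
$I{\left(H,-2 \right)} \left(-140\right) + a = \frac{-7 - 2}{2 \cdot 8} \left(-140\right) - \frac{144}{29} = \frac{1}{2} \cdot \frac{1}{8} \left(-9\right) \left(-140\right) - \frac{144}{29} = \left(- \frac{9}{16}\right) \left(-140\right) - \frac{144}{29} = \frac{315}{4} - \frac{144}{29} = \frac{8559}{116}$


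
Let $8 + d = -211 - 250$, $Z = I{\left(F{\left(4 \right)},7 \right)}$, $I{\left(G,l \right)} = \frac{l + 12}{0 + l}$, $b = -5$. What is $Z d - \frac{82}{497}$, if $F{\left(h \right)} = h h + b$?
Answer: $- \frac{632763}{497} \approx -1273.2$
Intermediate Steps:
$F{\left(h \right)} = -5 + h^{2}$ ($F{\left(h \right)} = h h - 5 = h^{2} - 5 = -5 + h^{2}$)
$I{\left(G,l \right)} = \frac{12 + l}{l}$
$Z = \frac{19}{7}$ ($Z = \frac{12 + 7}{7} = \frac{1}{7} \cdot 19 = \frac{19}{7} \approx 2.7143$)
$d = -469$ ($d = -8 - 461 = -469$)
$Z d - \frac{82}{497} = \frac{19}{7} \left(-469\right) - \frac{82}{497} = -1273 - \frac{82}{497} = - \frac{632763}{497}$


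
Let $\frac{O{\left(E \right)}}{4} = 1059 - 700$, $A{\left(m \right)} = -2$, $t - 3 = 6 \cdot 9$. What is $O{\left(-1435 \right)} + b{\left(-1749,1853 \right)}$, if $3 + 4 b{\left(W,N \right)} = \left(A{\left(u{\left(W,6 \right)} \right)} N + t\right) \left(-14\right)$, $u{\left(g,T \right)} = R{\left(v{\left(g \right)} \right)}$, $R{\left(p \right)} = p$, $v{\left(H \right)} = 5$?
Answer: $\frac{56827}{4} \approx 14207.0$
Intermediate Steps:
$t = 57$ ($t = 3 + 6 \cdot 9 = 3 + 54 = 57$)
$u{\left(g,T \right)} = 5$
$O{\left(E \right)} = 1436$ ($O{\left(E \right)} = 4 \left(1059 - 700\right) = 4 \cdot 359 = 1436$)
$b{\left(W,N \right)} = - \frac{801}{4} + 7 N$ ($b{\left(W,N \right)} = - \frac{3}{4} + \frac{\left(- 2 N + 57\right) \left(-14\right)}{4} = - \frac{3}{4} + \frac{\left(57 - 2 N\right) \left(-14\right)}{4} = - \frac{3}{4} + \frac{-798 + 28 N}{4} = - \frac{3}{4} + \left(- \frac{399}{2} + 7 N\right) = - \frac{801}{4} + 7 N$)
$O{\left(-1435 \right)} + b{\left(-1749,1853 \right)} = 1436 + \left(- \frac{801}{4} + 7 \cdot 1853\right) = 1436 + \left(- \frac{801}{4} + 12971\right) = 1436 + \frac{51083}{4} = \frac{56827}{4}$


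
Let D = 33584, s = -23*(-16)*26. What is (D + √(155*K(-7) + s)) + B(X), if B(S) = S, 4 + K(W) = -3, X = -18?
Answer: 33566 + √8483 ≈ 33658.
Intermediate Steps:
K(W) = -7 (K(W) = -4 - 3 = -7)
s = 9568 (s = 368*26 = 9568)
(D + √(155*K(-7) + s)) + B(X) = (33584 + √(155*(-7) + 9568)) - 18 = (33584 + √(-1085 + 9568)) - 18 = (33584 + √8483) - 18 = 33566 + √8483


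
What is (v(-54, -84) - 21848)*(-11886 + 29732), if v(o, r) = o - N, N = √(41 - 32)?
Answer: -390916630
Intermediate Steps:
N = 3 (N = √9 = 3)
v(o, r) = -3 + o (v(o, r) = o - 1*3 = o - 3 = -3 + o)
(v(-54, -84) - 21848)*(-11886 + 29732) = ((-3 - 54) - 21848)*(-11886 + 29732) = (-57 - 21848)*17846 = -21905*17846 = -390916630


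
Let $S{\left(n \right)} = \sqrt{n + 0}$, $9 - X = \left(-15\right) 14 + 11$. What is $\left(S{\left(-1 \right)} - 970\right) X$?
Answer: $-201760 + 208 i \approx -2.0176 \cdot 10^{5} + 208.0 i$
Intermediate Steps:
$X = 208$ ($X = 9 - \left(\left(-15\right) 14 + 11\right) = 9 - \left(-210 + 11\right) = 9 - -199 = 9 + 199 = 208$)
$S{\left(n \right)} = \sqrt{n}$
$\left(S{\left(-1 \right)} - 970\right) X = \left(\sqrt{-1} - 970\right) 208 = \left(i - 970\right) 208 = \left(-970 + i\right) 208 = -201760 + 208 i$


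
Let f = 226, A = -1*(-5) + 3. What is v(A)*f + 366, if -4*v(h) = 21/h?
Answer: 3483/16 ≈ 217.69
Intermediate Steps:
A = 8 (A = 5 + 3 = 8)
v(h) = -21/(4*h)
v(A)*f + 366 = -21/4/8*226 + 366 = -21/4*⅛*226 + 366 = -21/32*226 + 366 = -2373/16 + 366 = 3483/16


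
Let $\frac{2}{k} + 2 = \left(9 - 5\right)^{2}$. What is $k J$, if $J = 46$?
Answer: $\frac{46}{7} \approx 6.5714$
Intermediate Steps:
$k = \frac{1}{7}$ ($k = \frac{2}{-2 + \left(9 - 5\right)^{2}} = \frac{2}{-2 + 4^{2}} = \frac{2}{-2 + 16} = \frac{2}{14} = 2 \cdot \frac{1}{14} = \frac{1}{7} \approx 0.14286$)
$k J = \frac{1}{7} \cdot 46 = \frac{46}{7}$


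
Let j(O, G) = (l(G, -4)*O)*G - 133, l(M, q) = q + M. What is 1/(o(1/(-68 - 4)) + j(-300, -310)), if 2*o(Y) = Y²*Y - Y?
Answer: -746496/21799275470785 ≈ -3.4244e-8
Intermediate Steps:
l(M, q) = M + q
j(O, G) = -133 + G*O*(-4 + G) (j(O, G) = ((G - 4)*O)*G - 133 = ((-4 + G)*O)*G - 133 = (O*(-4 + G))*G - 133 = G*O*(-4 + G) - 133 = -133 + G*O*(-4 + G))
o(Y) = Y³/2 - Y/2 (o(Y) = (Y²*Y - Y)/2 = (Y³ - Y)/2 = Y³/2 - Y/2)
1/(o(1/(-68 - 4)) + j(-300, -310)) = 1/((-1 + (1/(-68 - 4))²)/(2*(-68 - 4)) + (-133 - 310*(-300)*(-4 - 310))) = 1/((½)*(-1 + (1/(-72))²)/(-72) + (-133 - 310*(-300)*(-314))) = 1/((½)*(-1/72)*(-1 + (-1/72)²) + (-133 - 29202000)) = 1/((½)*(-1/72)*(-1 + 1/5184) - 29202133) = 1/((½)*(-1/72)*(-5183/5184) - 29202133) = 1/(5183/746496 - 29202133) = 1/(-21799275470785/746496) = -746496/21799275470785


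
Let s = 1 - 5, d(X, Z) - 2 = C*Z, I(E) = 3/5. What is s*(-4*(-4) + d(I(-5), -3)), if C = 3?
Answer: -36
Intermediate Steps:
I(E) = ⅗ (I(E) = 3*(⅕) = ⅗)
d(X, Z) = 2 + 3*Z
s = -4
s*(-4*(-4) + d(I(-5), -3)) = -4*(-4*(-4) + (2 + 3*(-3))) = -4*(16 + (2 - 9)) = -4*(16 - 7) = -4*9 = -36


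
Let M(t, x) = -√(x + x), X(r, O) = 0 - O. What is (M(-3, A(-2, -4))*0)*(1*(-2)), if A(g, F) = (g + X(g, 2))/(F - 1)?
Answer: 0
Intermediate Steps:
X(r, O) = -O
A(g, F) = (-2 + g)/(-1 + F) (A(g, F) = (g - 1*2)/(F - 1) = (g - 2)/(-1 + F) = (-2 + g)/(-1 + F))
M(t, x) = -√2*√x (M(t, x) = -√(2*x) = -√2*√x)
(M(-3, A(-2, -4))*0)*(1*(-2)) = (-√2*√((-2 - 2)/(-1 - 4))*0)*(1*(-2)) = (-√2*√(-4/(-5))*0)*(-2) = (-√2*√(-⅕*(-4))*0)*(-2) = (-√2*√(⅘)*0)*(-2) = (-√2*2*√5/5*0)*(-2) = (-2*√10/5*0)*(-2) = 0*(-2) = 0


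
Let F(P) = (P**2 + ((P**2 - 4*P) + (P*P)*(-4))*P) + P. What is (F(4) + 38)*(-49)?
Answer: 9702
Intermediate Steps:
F(P) = P + P**2 + P*(-4*P - 3*P**2) (F(P) = (P**2 + ((P**2 - 4*P) + P**2*(-4))*P) + P = (P**2 + ((P**2 - 4*P) - 4*P**2)*P) + P = (P**2 + (-4*P - 3*P**2)*P) + P = (P**2 + P*(-4*P - 3*P**2)) + P = P + P**2 + P*(-4*P - 3*P**2))
(F(4) + 38)*(-49) = (4*(1 - 3*4 - 3*4**2) + 38)*(-49) = (4*(1 - 12 - 3*16) + 38)*(-49) = (4*(1 - 12 - 48) + 38)*(-49) = (4*(-59) + 38)*(-49) = (-236 + 38)*(-49) = -198*(-49) = 9702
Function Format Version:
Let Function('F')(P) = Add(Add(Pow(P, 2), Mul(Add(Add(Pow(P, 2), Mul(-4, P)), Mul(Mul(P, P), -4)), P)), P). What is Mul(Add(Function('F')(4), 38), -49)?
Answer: 9702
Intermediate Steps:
Function('F')(P) = Add(P, Pow(P, 2), Mul(P, Add(Mul(-4, P), Mul(-3, Pow(P, 2))))) (Function('F')(P) = Add(Add(Pow(P, 2), Mul(Add(Add(Pow(P, 2), Mul(-4, P)), Mul(Pow(P, 2), -4)), P)), P) = Add(Add(Pow(P, 2), Mul(Add(Add(Pow(P, 2), Mul(-4, P)), Mul(-4, Pow(P, 2))), P)), P) = Add(Add(Pow(P, 2), Mul(Add(Mul(-4, P), Mul(-3, Pow(P, 2))), P)), P) = Add(Add(Pow(P, 2), Mul(P, Add(Mul(-4, P), Mul(-3, Pow(P, 2))))), P) = Add(P, Pow(P, 2), Mul(P, Add(Mul(-4, P), Mul(-3, Pow(P, 2))))))
Mul(Add(Function('F')(4), 38), -49) = Mul(Add(Mul(4, Add(1, Mul(-3, 4), Mul(-3, Pow(4, 2)))), 38), -49) = Mul(Add(Mul(4, Add(1, -12, Mul(-3, 16))), 38), -49) = Mul(Add(Mul(4, Add(1, -12, -48)), 38), -49) = Mul(Add(Mul(4, -59), 38), -49) = Mul(Add(-236, 38), -49) = Mul(-198, -49) = 9702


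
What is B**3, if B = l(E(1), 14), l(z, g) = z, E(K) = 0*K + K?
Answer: 1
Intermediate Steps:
E(K) = K (E(K) = 0 + K = K)
B = 1
B**3 = 1**3 = 1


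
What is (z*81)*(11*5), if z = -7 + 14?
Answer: 31185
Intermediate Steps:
z = 7
(z*81)*(11*5) = (7*81)*(11*5) = 567*55 = 31185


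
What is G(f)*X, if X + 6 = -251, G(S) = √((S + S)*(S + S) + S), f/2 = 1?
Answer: -771*√2 ≈ -1090.4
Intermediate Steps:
f = 2 (f = 2*1 = 2)
G(S) = √(S + 4*S²) (G(S) = √((2*S)*(2*S) + S) = √(4*S² + S) = √(S + 4*S²))
X = -257 (X = -6 - 251 = -257)
G(f)*X = √(2*(1 + 4*2))*(-257) = √(2*(1 + 8))*(-257) = √(2*9)*(-257) = √18*(-257) = (3*√2)*(-257) = -771*√2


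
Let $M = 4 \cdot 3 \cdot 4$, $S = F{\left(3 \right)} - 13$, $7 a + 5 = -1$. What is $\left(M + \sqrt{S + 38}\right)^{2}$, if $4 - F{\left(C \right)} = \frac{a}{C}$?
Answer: $\frac{\left(336 + \sqrt{1435}\right)^{2}}{49} \approx 2852.8$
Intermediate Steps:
$a = - \frac{6}{7}$ ($a = - \frac{5}{7} + \frac{1}{7} \left(-1\right) = - \frac{5}{7} - \frac{1}{7} = - \frac{6}{7} \approx -0.85714$)
$F{\left(C \right)} = 4 + \frac{6}{7 C}$ ($F{\left(C \right)} = 4 - - \frac{6}{7 C} = 4 + \frac{6}{7 C}$)
$S = - \frac{61}{7}$ ($S = \left(4 + \frac{6}{7 \cdot 3}\right) - 13 = \left(4 + \frac{6}{7} \cdot \frac{1}{3}\right) - 13 = \left(4 + \frac{2}{7}\right) - 13 = \frac{30}{7} - 13 = - \frac{61}{7} \approx -8.7143$)
$M = 48$ ($M = 12 \cdot 4 = 48$)
$\left(M + \sqrt{S + 38}\right)^{2} = \left(48 + \sqrt{- \frac{61}{7} + 38}\right)^{2} = \left(48 + \sqrt{\frac{205}{7}}\right)^{2} = \left(48 + \frac{\sqrt{1435}}{7}\right)^{2}$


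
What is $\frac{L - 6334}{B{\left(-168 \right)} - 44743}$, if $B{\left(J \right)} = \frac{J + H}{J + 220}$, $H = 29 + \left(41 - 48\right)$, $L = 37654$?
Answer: $- \frac{271440}{387797} \approx -0.69995$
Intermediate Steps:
$H = 22$ ($H = 29 - 7 = 22$)
$B{\left(J \right)} = \frac{22 + J}{220 + J}$ ($B{\left(J \right)} = \frac{J + 22}{J + 220} = \frac{22 + J}{220 + J}$)
$\frac{L - 6334}{B{\left(-168 \right)} - 44743} = \frac{37654 - 6334}{\frac{22 - 168}{220 - 168} - 44743} = \frac{31320}{\frac{1}{52} \left(-146\right) - 44743} = \frac{31320}{- \frac{73}{26} - 44743} = \frac{31320}{- \frac{1163391}{26}} = 31320 \left(- \frac{26}{1163391}\right) = - \frac{271440}{387797}$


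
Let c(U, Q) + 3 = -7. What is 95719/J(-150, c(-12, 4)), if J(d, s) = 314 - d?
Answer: 95719/464 ≈ 206.29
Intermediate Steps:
c(U, Q) = -10 (c(U, Q) = -3 - 7 = -10)
95719/J(-150, c(-12, 4)) = 95719/(314 - 1*(-150)) = 95719/(314 + 150) = 95719/464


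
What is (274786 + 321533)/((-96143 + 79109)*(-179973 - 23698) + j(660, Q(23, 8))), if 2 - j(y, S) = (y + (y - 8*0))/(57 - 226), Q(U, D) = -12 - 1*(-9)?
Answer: 100777911/586317078224 ≈ 0.00017188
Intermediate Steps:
Q(U, D) = -3 (Q(U, D) = -12 + 9 = -3)
j(y, S) = 2 + 2*y/169 (j(y, S) = 2 - (y + (y - 8*0))/(57 - 226) = 2 - (y + (y + 0))/(-169) = 2 - (y + y)*(-1)/169 = 2 - 2*y*(-1)/169 = 2 - (-2)*y/169 = 2 + 2*y/169)
(274786 + 321533)/((-96143 + 79109)*(-179973 - 23698) + j(660, Q(23, 8))) = (274786 + 321533)/((-96143 + 79109)*(-179973 - 23698) + (2 + (2/169)*660)) = 596319/(-17034*(-203671) + (2 + 1320/169)) = 596319/(3469331814 + 1658/169) = 596319/(586317078224/169) = 596319*(169/586317078224) = 100777911/586317078224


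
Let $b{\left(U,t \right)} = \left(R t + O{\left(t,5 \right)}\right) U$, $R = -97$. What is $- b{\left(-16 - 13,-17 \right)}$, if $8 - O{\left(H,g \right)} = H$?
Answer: $48546$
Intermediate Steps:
$O{\left(H,g \right)} = 8 - H$
$b{\left(U,t \right)} = U \left(8 - 98 t\right)$ ($b{\left(U,t \right)} = \left(- 97 t - \left(-8 + t\right)\right) U = \left(8 - 98 t\right) U = U \left(8 - 98 t\right)$)
$- b{\left(-16 - 13,-17 \right)} = - 2 \left(-16 - 13\right) \left(4 - -833\right) = - 2 \left(-29\right) \left(4 + 833\right) = - 2 \left(-29\right) 837 = \left(-1\right) \left(-48546\right) = 48546$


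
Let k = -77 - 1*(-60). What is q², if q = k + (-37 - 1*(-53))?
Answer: 1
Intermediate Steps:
k = -17 (k = -77 + 60 = -17)
q = -1 (q = -17 + (-37 - 1*(-53)) = -17 + (-37 + 53) = -17 + 16 = -1)
q² = (-1)² = 1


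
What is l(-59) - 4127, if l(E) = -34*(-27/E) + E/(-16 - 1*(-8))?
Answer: -1951807/472 ≈ -4135.2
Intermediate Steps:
l(E) = 918/E - E/8 (l(E) = -34*(-27/E) + E/(-16 + 8) = -34*(-27/E) + E/(-8) = -(-918)/E + E*(-1/8) = 918/E - E/8)
l(-59) - 4127 = (918/(-59) - 1/8*(-59)) - 4127 = (918*(-1/59) + 59/8) - 4127 = (-918/59 + 59/8) - 4127 = -3863/472 - 4127 = -1951807/472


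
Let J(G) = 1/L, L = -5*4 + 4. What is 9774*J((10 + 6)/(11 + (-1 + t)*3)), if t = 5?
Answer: -4887/8 ≈ -610.88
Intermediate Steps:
L = -16 (L = -20 + 4 = -16)
J(G) = -1/16 (J(G) = 1/(-16) = -1/16)
9774*J((10 + 6)/(11 + (-1 + t)*3)) = 9774*(-1/16) = -4887/8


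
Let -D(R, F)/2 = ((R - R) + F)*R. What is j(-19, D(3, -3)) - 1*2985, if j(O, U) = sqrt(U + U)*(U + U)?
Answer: -2769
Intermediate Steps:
D(R, F) = -2*F*R (D(R, F) = -2*((R - R) + F)*R = -2*(0 + F)*R = -2*F*R)
j(O, U) = 2*sqrt(2)*U**(3/2) (j(O, U) = sqrt(2*U)*(2*U) = (sqrt(2)*sqrt(U))*(2*U) = 2*sqrt(2)*U**(3/2))
j(-19, D(3, -3)) - 1*2985 = 2*sqrt(2)*(-2*(-3)*3)**(3/2) - 1*2985 = 2*sqrt(2)*18**(3/2) - 2985 = 2*sqrt(2)*(54*sqrt(2)) - 2985 = 216 - 2985 = -2769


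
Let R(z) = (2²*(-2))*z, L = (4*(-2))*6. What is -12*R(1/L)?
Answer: -2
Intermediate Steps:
L = -48 (L = -8*6 = -48)
R(z) = -8*z (R(z) = (4*(-2))*z = -8*z)
-12*R(1/L) = -(-96)/(-48) = -(-96)*(-1)/48 = -12*⅙ = -2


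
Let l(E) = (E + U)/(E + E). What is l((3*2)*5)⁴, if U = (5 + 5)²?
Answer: 28561/1296 ≈ 22.038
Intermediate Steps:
U = 100 (U = 10² = 100)
l(E) = (100 + E)/(2*E) (l(E) = (E + 100)/(E + E) = (100 + E)/((2*E)) = (100 + E)*(1/(2*E)) = (100 + E)/(2*E))
l((3*2)*5)⁴ = ((100 + (3*2)*5)/(2*(((3*2)*5))))⁴ = ((100 + 6*5)/(2*((6*5))))⁴ = ((½)*(100 + 30)/30)⁴ = ((½)*(1/30)*130)⁴ = (13/6)⁴ = 28561/1296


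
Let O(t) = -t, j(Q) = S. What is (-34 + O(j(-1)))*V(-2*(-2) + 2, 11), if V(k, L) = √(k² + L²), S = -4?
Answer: -30*√157 ≈ -375.90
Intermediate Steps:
j(Q) = -4
V(k, L) = √(L² + k²)
(-34 + O(j(-1)))*V(-2*(-2) + 2, 11) = (-34 - 1*(-4))*√(11² + (-2*(-2) + 2)²) = (-34 + 4)*√(121 + (4 + 2)²) = -30*√(121 + 6²) = -30*√(121 + 36) = -30*√157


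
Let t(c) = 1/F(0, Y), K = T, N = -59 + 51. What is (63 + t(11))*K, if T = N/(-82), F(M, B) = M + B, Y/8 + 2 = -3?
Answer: 2519/410 ≈ 6.1439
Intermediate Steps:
Y = -40 (Y = -16 + 8*(-3) = -16 - 24 = -40)
F(M, B) = B + M
N = -8
T = 4/41 (T = -8/(-82) = -8*(-1/82) = 4/41 ≈ 0.097561)
K = 4/41 ≈ 0.097561
t(c) = -1/40 (t(c) = 1/(-40 + 0) = 1/(-40) = -1/40)
(63 + t(11))*K = (63 - 1/40)*(4/41) = (2519/40)*(4/41) = 2519/410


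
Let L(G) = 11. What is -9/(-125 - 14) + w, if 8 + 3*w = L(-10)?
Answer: 148/139 ≈ 1.0647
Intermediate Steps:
w = 1 (w = -8/3 + (⅓)*11 = -8/3 + 11/3 = 1)
-9/(-125 - 14) + w = -9/(-125 - 14) + 1 = -9/(-139) + 1 = -1/139*(-9) + 1 = 9/139 + 1 = 148/139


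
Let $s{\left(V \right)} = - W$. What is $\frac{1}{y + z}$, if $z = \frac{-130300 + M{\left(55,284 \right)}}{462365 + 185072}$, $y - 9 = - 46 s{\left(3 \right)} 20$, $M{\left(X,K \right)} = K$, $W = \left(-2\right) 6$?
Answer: $- \frac{647437}{7142007563} \approx -9.0652 \cdot 10^{-5}$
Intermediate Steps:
$W = -12$
$s{\left(V \right)} = 12$ ($s{\left(V \right)} = \left(-1\right) \left(-12\right) = 12$)
$y = -11031$ ($y = 9 + \left(-46\right) 12 \cdot 20 = 9 - 11040 = -11031$)
$z = - \frac{130016}{647437}$ ($z = \frac{-130300 + 284}{462365 + 185072} = - \frac{130016}{647437} \approx -0.20082$)
$\frac{1}{y + z} = \frac{1}{-11031 - \frac{130016}{647437}} = \frac{1}{- \frac{7142007563}{647437}} = - \frac{647437}{7142007563}$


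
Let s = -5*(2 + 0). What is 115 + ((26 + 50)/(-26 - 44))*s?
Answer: 881/7 ≈ 125.86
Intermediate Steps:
s = -10 (s = -5*2 = -10)
115 + ((26 + 50)/(-26 - 44))*s = 115 + ((26 + 50)/(-26 - 44))*(-10) = 115 + (76/(-70))*(-10) = 115 + (76*(-1/70))*(-10) = 115 - 38/35*(-10) = 115 + 76/7 = 881/7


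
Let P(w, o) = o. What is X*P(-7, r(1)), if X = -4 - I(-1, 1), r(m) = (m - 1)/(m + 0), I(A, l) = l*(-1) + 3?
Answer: 0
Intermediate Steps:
I(A, l) = 3 - l (I(A, l) = -l + 3 = 3 - l)
r(m) = (-1 + m)/m
X = -6 (X = -4 - (3 - 1*1) = -4 - (3 - 1) = -4 - 1*2 = -4 - 2 = -6)
X*P(-7, r(1)) = -6*(-1 + 1)/1 = -6*0 = 0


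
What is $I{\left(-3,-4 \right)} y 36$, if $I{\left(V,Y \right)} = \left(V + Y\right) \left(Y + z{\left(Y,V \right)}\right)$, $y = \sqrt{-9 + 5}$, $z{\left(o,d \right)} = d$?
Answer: $3528 i \approx 3528.0 i$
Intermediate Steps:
$y = 2 i$ ($y = \sqrt{-4} = 2 i \approx 2.0 i$)
$I{\left(V,Y \right)} = \left(V + Y\right)^{2}$ ($I{\left(V,Y \right)} = \left(V + Y\right) \left(Y + V\right) = \left(V + Y\right) \left(V + Y\right) = \left(V + Y\right)^{2}$)
$I{\left(-3,-4 \right)} y 36 = \left(\left(-3\right)^{2} + \left(-4\right)^{2} + 2 \left(-3\right) \left(-4\right)\right) 2 i 36 = \left(9 + 16 + 24\right) 2 i 36 = 49 \cdot 2 i 36 = 98 i 36 = 3528 i$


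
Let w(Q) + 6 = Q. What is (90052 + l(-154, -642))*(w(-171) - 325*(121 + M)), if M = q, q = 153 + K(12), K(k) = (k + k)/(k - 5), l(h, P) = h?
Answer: -56850506322/7 ≈ -8.1215e+9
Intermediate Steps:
w(Q) = -6 + Q
K(k) = 2*k/(-5 + k) (K(k) = (2*k)/(-5 + k) = 2*k/(-5 + k))
q = 1095/7 (q = 153 + 2*12/(-5 + 12) = 153 + 2*12/7 = 153 + 2*12*(1/7) = 153 + 24/7 = 1095/7 ≈ 156.43)
M = 1095/7 ≈ 156.43
(90052 + l(-154, -642))*(w(-171) - 325*(121 + M)) = (90052 - 154)*((-6 - 171) - 325*(121 + 1095/7)) = 89898*(-177 - 325*1942/7) = 89898*(-177 - 631150/7) = 89898*(-632389/7) = -56850506322/7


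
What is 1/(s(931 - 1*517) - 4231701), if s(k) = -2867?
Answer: -1/4234568 ≈ -2.3615e-7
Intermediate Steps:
1/(s(931 - 1*517) - 4231701) = 1/(-2867 - 4231701) = 1/(-4234568) = -1/4234568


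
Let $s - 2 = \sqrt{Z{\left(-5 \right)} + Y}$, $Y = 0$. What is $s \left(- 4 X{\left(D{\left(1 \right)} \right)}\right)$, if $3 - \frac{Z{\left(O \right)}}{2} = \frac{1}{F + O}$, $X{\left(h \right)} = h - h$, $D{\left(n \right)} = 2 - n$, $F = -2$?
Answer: $0$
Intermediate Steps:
$X{\left(h \right)} = 0$
$Z{\left(O \right)} = 6 - \frac{2}{-2 + O}$
$s = 2 + \frac{2 \sqrt{77}}{7}$ ($s = 2 + \sqrt{\frac{2 \left(-7 + 3 \left(-5\right)\right)}{-2 - 5} + 0} = 2 + \sqrt{\frac{2 \left(-7 - 15\right)}{-7} + 0} = 2 + \sqrt{2 \left(- \frac{1}{7}\right) \left(-22\right) + 0} = 2 + \sqrt{\frac{44}{7} + 0} = 2 + \sqrt{\frac{44}{7}} = 2 + \frac{2 \sqrt{77}}{7} \approx 4.5071$)
$s \left(- 4 X{\left(D{\left(1 \right)} \right)}\right) = \left(2 + \frac{2 \sqrt{77}}{7}\right) \left(\left(-4\right) 0\right) = \left(2 + \frac{2 \sqrt{77}}{7}\right) 0 = 0$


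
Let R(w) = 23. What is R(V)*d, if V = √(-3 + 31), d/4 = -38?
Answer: -3496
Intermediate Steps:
d = -152 (d = 4*(-38) = -152)
V = 2*√7 (V = √28 = 2*√7 ≈ 5.2915)
R(V)*d = 23*(-152) = -3496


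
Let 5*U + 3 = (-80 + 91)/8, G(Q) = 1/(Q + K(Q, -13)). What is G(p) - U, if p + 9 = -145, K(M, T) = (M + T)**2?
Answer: 72119/221880 ≈ 0.32504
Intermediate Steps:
p = -154 (p = -9 - 145 = -154)
G(Q) = 1/(Q + (-13 + Q)**2) (G(Q) = 1/(Q + (Q - 13)**2) = 1/(Q + (-13 + Q)**2))
U = -13/40 (U = -3/5 + ((-80 + 91)/8)/5 = -3/5 + ((1/8)*11)/5 = -3/5 + (1/5)*(11/8) = -3/5 + 11/40 = -13/40 ≈ -0.32500)
G(p) - U = 1/(-154 + (-13 - 154)**2) - 1*(-13/40) = 1/(-154 + (-167)**2) + 13/40 = 1/(-154 + 27889) + 13/40 = 1/27735 + 13/40 = 72119/221880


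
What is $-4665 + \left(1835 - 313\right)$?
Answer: $-3143$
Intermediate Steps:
$-4665 + \left(1835 - 313\right) = -4665 + 1522 = -3143$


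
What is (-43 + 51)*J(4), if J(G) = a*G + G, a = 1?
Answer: 64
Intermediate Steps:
J(G) = 2*G (J(G) = 1*G + G = G + G = 2*G)
(-43 + 51)*J(4) = (-43 + 51)*(2*4) = 8*8 = 64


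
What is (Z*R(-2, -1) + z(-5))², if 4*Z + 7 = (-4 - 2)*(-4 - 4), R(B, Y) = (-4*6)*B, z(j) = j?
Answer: 237169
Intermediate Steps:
R(B, Y) = -24*B
Z = 41/4 (Z = -7/4 + ((-4 - 2)*(-4 - 4))/4 = -7/4 + (-6*(-8))/4 = -7/4 + (¼)*48 = -7/4 + 12 = 41/4 ≈ 10.250)
(Z*R(-2, -1) + z(-5))² = (41*(-24*(-2))/4 - 5)² = ((41/4)*48 - 5)² = (492 - 5)² = 487² = 237169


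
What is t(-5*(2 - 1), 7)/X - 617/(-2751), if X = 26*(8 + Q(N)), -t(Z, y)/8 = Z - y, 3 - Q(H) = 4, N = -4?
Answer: 26885/35763 ≈ 0.75175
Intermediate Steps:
Q(H) = -1 (Q(H) = 3 - 1*4 = 3 - 4 = -1)
t(Z, y) = -8*Z + 8*y (t(Z, y) = -8*(Z - y) = -8*Z + 8*y)
X = 182 (X = 26*(8 - 1) = 26*7 = 182)
t(-5*(2 - 1), 7)/X - 617/(-2751) = (-(-40)*(2 - 1) + 8*7)/182 - 617/(-2751) = (-(-40) + 56)*(1/182) - 617*(-1/2751) = (-8*(-5) + 56)*(1/182) + 617/2751 = (40 + 56)*(1/182) + 617/2751 = 96*(1/182) + 617/2751 = 48/91 + 617/2751 = 26885/35763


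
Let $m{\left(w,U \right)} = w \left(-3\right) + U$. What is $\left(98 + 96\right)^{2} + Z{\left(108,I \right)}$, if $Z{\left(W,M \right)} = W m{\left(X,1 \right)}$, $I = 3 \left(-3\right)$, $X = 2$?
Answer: $37096$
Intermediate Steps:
$I = -9$
$m{\left(w,U \right)} = U - 3 w$ ($m{\left(w,U \right)} = - 3 w + U = U - 3 w$)
$Z{\left(W,M \right)} = - 5 W$ ($Z{\left(W,M \right)} = W \left(1 - 6\right) = W \left(-5\right) = - 5 W$)
$\left(98 + 96\right)^{2} + Z{\left(108,I \right)} = \left(98 + 96\right)^{2} - 540 = 194^{2} - 540 = 37636 - 540 = 37096$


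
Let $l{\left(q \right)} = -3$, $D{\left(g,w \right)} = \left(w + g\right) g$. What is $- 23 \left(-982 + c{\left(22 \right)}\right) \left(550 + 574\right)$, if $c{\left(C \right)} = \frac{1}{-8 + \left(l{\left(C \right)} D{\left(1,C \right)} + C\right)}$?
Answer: $\frac{1396292372}{55} \approx 2.5387 \cdot 10^{7}$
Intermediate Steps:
$D{\left(g,w \right)} = g \left(g + w\right)$ ($D{\left(g,w \right)} = \left(g + w\right) g = g \left(g + w\right)$)
$c{\left(C \right)} = \frac{1}{-11 - 2 C}$ ($c{\left(C \right)} = \frac{1}{-8 + \left(- 3 \cdot 1 \left(1 + C\right) + C\right)} = \frac{1}{-8 + \left(- 3 \left(1 + C\right) + C\right)} = \frac{1}{-8 - \left(3 + 2 C\right)} = \frac{1}{-11 - 2 C}$)
$- 23 \left(-982 + c{\left(22 \right)}\right) \left(550 + 574\right) = - 23 \left(-982 - \frac{1}{11 + 2 \cdot 22}\right) \left(550 + 574\right) = - 23 \left(-982 - \frac{1}{11 + 44}\right) 1124 = - 23 \left(-982 - \frac{1}{55}\right) 1124 = - 23 \left(\left(- \frac{54011}{55}\right) 1124\right) = \left(-23\right) \left(- \frac{60708364}{55}\right) = \frac{1396292372}{55}$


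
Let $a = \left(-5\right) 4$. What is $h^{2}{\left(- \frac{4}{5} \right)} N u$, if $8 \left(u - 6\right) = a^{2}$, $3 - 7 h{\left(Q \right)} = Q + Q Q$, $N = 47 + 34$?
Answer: $\frac{4044168}{4375} \approx 924.38$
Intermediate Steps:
$N = 81$
$a = -20$
$h{\left(Q \right)} = \frac{3}{7} - \frac{Q}{7} - \frac{Q^{2}}{7}$ ($h{\left(Q \right)} = \frac{3}{7} - \frac{Q + Q Q}{7} = \frac{3}{7} - \frac{Q + Q^{2}}{7} = \frac{3}{7} - \left(\frac{Q}{7} + \frac{Q^{2}}{7}\right) = \frac{3}{7} - \frac{Q}{7} - \frac{Q^{2}}{7}$)
$u = 56$ ($u = 6 + \frac{\left(-20\right)^{2}}{8} = 6 + \frac{1}{8} \cdot 400 = 6 + 50 = 56$)
$h^{2}{\left(- \frac{4}{5} \right)} N u = \left(\frac{3}{7} - \frac{\left(-4\right) \frac{1}{5}}{7} - \frac{\left(- \frac{4}{5}\right)^{2}}{7}\right)^{2} \cdot 81 \cdot 56 = \left(\frac{3}{7} - \frac{\left(-4\right) \frac{1}{5}}{7} - \frac{\left(\left(-4\right) \frac{1}{5}\right)^{2}}{7}\right)^{2} \cdot 81 \cdot 56 = \left(\frac{3}{7} - - \frac{4}{35} - \frac{\left(- \frac{4}{5}\right)^{2}}{7}\right)^{2} \cdot 81 \cdot 56 = \left(\frac{3}{7} + \frac{4}{35} - \frac{16}{175}\right)^{2} \cdot 81 \cdot 56 = \left(\frac{79}{175}\right)^{2} \cdot 81 \cdot 56 = \frac{6241}{30625} \cdot 81 \cdot 56 = \frac{505521}{30625} \cdot 56 = \frac{4044168}{4375}$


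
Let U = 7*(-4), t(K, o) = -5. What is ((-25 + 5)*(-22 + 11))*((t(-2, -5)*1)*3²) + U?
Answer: -9928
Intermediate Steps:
U = -28
((-25 + 5)*(-22 + 11))*((t(-2, -5)*1)*3²) + U = ((-25 + 5)*(-22 + 11))*(-5*1*3²) - 28 = (-20*(-11))*(-5*9) - 28 = 220*(-45) - 28 = -9900 - 28 = -9928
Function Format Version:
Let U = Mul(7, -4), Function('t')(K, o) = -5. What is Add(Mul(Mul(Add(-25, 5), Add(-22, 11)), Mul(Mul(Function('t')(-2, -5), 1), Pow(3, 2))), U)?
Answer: -9928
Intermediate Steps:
U = -28
Add(Mul(Mul(Add(-25, 5), Add(-22, 11)), Mul(Mul(Function('t')(-2, -5), 1), Pow(3, 2))), U) = Add(Mul(Mul(Add(-25, 5), Add(-22, 11)), Mul(Mul(-5, 1), Pow(3, 2))), -28) = Add(Mul(Mul(-20, -11), Mul(-5, 9)), -28) = Add(Mul(220, -45), -28) = Add(-9900, -28) = -9928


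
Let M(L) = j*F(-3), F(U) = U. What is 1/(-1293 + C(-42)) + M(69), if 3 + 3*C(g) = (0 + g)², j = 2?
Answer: -4237/706 ≈ -6.0014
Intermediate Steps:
C(g) = -1 + g²/3 (C(g) = -1 + (0 + g)²/3 = -1 + g²/3)
M(L) = -6 (M(L) = 2*(-3) = -6)
1/(-1293 + C(-42)) + M(69) = 1/(-1293 + (-1 + (⅓)*(-42)²)) - 6 = 1/(-1293 + (-1 + (⅓)*1764)) - 6 = 1/(-1293 + (-1 + 588)) - 6 = 1/(-1293 + 587) - 6 = 1/(-706) - 6 = -1/706 - 6 = -4237/706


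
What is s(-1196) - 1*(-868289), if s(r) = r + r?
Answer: 865897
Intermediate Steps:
s(r) = 2*r
s(-1196) - 1*(-868289) = 2*(-1196) - 1*(-868289) = -2392 + 868289 = 865897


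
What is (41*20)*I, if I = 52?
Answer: 42640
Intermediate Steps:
(41*20)*I = (41*20)*52 = 820*52 = 42640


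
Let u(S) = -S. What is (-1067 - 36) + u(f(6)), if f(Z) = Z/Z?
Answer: -1104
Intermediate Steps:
f(Z) = 1
(-1067 - 36) + u(f(6)) = (-1067 - 36) - 1*1 = -1103 - 1 = -1104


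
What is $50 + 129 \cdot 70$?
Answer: $9080$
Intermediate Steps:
$50 + 129 \cdot 70 = 50 + 9030 = 9080$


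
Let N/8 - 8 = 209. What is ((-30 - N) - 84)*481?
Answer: -889850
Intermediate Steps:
N = 1736 (N = 64 + 8*209 = 64 + 1672 = 1736)
((-30 - N) - 84)*481 = ((-30 - 1*1736) - 84)*481 = ((-30 - 1736) - 84)*481 = (-1766 - 84)*481 = -1850*481 = -889850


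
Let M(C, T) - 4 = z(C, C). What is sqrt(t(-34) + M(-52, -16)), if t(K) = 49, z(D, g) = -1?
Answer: 2*sqrt(13) ≈ 7.2111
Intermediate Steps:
M(C, T) = 3 (M(C, T) = 4 - 1 = 3)
sqrt(t(-34) + M(-52, -16)) = sqrt(49 + 3) = sqrt(52) = 2*sqrt(13)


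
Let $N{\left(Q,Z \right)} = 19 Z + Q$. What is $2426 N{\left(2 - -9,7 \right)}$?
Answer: $349344$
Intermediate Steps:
$N{\left(Q,Z \right)} = Q + 19 Z$
$2426 N{\left(2 - -9,7 \right)} = 2426 \left(\left(2 - -9\right) + 19 \cdot 7\right) = 2426 \left(\left(2 + 9\right) + 133\right) = 2426 \left(11 + 133\right) = 2426 \cdot 144 = 349344$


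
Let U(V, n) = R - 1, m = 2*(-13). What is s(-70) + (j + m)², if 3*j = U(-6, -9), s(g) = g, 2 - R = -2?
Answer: 555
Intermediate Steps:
R = 4 (R = 2 - 1*(-2) = 2 + 2 = 4)
m = -26
U(V, n) = 3 (U(V, n) = 4 - 1 = 3)
j = 1 (j = (⅓)*3 = 1)
s(-70) + (j + m)² = -70 + (1 - 26)² = -70 + (-25)² = -70 + 625 = 555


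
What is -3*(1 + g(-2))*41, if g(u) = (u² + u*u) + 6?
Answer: -1845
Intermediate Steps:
g(u) = 6 + 2*u² (g(u) = (u² + u²) + 6 = 2*u² + 6 = 6 + 2*u²)
-3*(1 + g(-2))*41 = -3*(1 + (6 + 2*(-2)²))*41 = -3*(1 + (6 + 2*4))*41 = -3*(1 + (6 + 8))*41 = -3*(1 + 14)*41 = -3*15*41 = -45*41 = -1845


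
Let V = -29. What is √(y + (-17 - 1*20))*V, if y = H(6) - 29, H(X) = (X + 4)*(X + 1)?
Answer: -58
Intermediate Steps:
H(X) = (1 + X)*(4 + X) (H(X) = (4 + X)*(1 + X) = (1 + X)*(4 + X))
y = 41 (y = (4 + 6² + 5*6) - 29 = (4 + 36 + 30) - 29 = 70 - 29 = 41)
√(y + (-17 - 1*20))*V = √(41 + (-17 - 1*20))*(-29) = √(41 + (-17 - 20))*(-29) = √(41 - 37)*(-29) = √4*(-29) = 2*(-29) = -58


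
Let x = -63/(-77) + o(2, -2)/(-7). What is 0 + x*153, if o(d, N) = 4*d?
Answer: -3825/77 ≈ -49.675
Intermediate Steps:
x = -25/77 (x = -63/(-77) + (4*2)/(-7) = -63*(-1/77) + 8*(-1/7) = 9/11 - 8/7 = -25/77 ≈ -0.32468)
0 + x*153 = 0 - 25/77*153 = 0 - 3825/77 = -3825/77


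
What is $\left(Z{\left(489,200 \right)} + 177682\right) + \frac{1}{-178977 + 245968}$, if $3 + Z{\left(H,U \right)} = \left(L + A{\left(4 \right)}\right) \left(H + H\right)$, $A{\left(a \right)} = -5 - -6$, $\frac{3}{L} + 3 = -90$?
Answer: $\frac{11966297630}{66991} \approx 1.7863 \cdot 10^{5}$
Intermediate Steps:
$L = - \frac{1}{31}$ ($L = \frac{3}{-3 - 90} = \frac{3}{-93} = 3 \left(- \frac{1}{93}\right) = - \frac{1}{31} \approx -0.032258$)
$A{\left(a \right)} = 1$ ($A{\left(a \right)} = -5 + 6 = 1$)
$Z{\left(H,U \right)} = -3 + \frac{60 H}{31}$ ($Z{\left(H,U \right)} = -3 + \left(- \frac{1}{31} + 1\right) \left(H + H\right) = -3 + \frac{30 \cdot 2 H}{31} = -3 + \frac{60 H}{31}$)
$\left(Z{\left(489,200 \right)} + 177682\right) + \frac{1}{-178977 + 245968} = \left(\left(-3 + \frac{60}{31} \cdot 489\right) + 177682\right) + \frac{1}{-178977 + 245968} = \left(\left(-3 + \frac{29340}{31}\right) + 177682\right) + \frac{1}{66991} = \left(\frac{29247}{31} + 177682\right) + \frac{1}{66991} = \frac{5537389}{31} + \frac{1}{66991} = \frac{11966297630}{66991}$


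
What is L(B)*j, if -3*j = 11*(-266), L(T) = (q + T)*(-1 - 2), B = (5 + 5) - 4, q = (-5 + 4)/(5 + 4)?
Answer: -155078/9 ≈ -17231.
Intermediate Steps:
q = -⅑ (q = -1/9 = -1*⅑ = -⅑ ≈ -0.11111)
B = 6 (B = 10 - 4 = 6)
L(T) = ⅓ - 3*T (L(T) = (-⅑ + T)*(-1 - 2) = (-⅑ + T)*(-3) = ⅓ - 3*T)
j = 2926/3 (j = -11*(-266)/3 = -⅓*(-2926) = 2926/3 ≈ 975.33)
L(B)*j = (⅓ - 3*6)*(2926/3) = (⅓ - 18)*(2926/3) = -53/3*2926/3 = -155078/9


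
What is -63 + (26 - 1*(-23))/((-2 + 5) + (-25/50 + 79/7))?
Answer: -11473/193 ≈ -59.446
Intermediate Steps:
-63 + (26 - 1*(-23))/((-2 + 5) + (-25/50 + 79/7)) = -63 + (26 + 23)/(3 + (-25*1/50 + 79*(⅐))) = -63 + 49/(3 + (-½ + 79/7)) = -63 + 49/(3 + 151/14) = -63 + 49/(193/14) = -63 + (14/193)*49 = -63 + 686/193 = -11473/193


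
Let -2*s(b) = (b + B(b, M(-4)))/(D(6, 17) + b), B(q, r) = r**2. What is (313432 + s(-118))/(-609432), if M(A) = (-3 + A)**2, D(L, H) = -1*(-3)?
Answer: -72091643/140169360 ≈ -0.51432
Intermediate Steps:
D(L, H) = 3
s(b) = -(2401 + b)/(2*(3 + b)) (s(b) = -(b + ((-3 - 4)**2)**2)/(2*(3 + b)) = -(b + ((-7)**2)**2)/(2*(3 + b)) = -(b + 49**2)/(2*(3 + b)) = -(b + 2401)/(2*(3 + b)) = -(2401 + b)/(2*(3 + b)))
(313432 + s(-118))/(-609432) = (313432 + (-2401 - 1*(-118))/(2*(3 - 118)))/(-609432) = (313432 + (1/2)*(-2401 + 118)/(-115))*(-1/609432) = (313432 + (1/2)*(-1/115)*(-2283))*(-1/609432) = (313432 + 2283/230)*(-1/609432) = (72091643/230)*(-1/609432) = -72091643/140169360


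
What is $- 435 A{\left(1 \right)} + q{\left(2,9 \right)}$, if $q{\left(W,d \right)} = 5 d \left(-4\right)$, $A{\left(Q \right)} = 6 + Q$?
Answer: $-3225$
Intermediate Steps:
$q{\left(W,d \right)} = - 20 d$
$- 435 A{\left(1 \right)} + q{\left(2,9 \right)} = - 435 \left(6 + 1\right) - 180 = \left(-435\right) 7 - 180 = -3045 - 180 = -3225$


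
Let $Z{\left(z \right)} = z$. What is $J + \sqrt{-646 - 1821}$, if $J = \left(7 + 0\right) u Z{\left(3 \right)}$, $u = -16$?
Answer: $-336 + i \sqrt{2467} \approx -336.0 + 49.669 i$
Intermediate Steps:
$J = -336$ ($J = \left(7 + 0\right) \left(-16\right) 3 = 7 \left(-16\right) 3 = \left(-112\right) 3 = -336$)
$J + \sqrt{-646 - 1821} = -336 + \sqrt{-646 - 1821} = -336 + \sqrt{-2467} = -336 + i \sqrt{2467}$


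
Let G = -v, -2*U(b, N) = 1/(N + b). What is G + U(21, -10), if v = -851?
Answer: 18721/22 ≈ 850.95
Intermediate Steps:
U(b, N) = -1/(2*(N + b))
G = 851 (G = -1*(-851) = 851)
G + U(21, -10) = 851 - 1/(2*(-10) + 2*21) = 851 - 1/(-20 + 42) = 851 - 1/22 = 18721/22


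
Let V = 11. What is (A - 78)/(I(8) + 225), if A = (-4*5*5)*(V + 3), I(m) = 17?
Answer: -739/121 ≈ -6.1074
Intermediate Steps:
A = -1400 (A = (-4*5*5)*(11 + 3) = -20*5*14 = -100*14 = -1400)
(A - 78)/(I(8) + 225) = (-1400 - 78)/(17 + 225) = -1478/242 = -1478*1/242 = -739/121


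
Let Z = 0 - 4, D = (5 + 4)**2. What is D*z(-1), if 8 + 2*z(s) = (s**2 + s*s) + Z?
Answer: -405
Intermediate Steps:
D = 81 (D = 9**2 = 81)
Z = -4
z(s) = -6 + s**2 (z(s) = -4 + ((s**2 + s*s) - 4)/2 = -4 + ((s**2 + s**2) - 4)/2 = -4 + (2*s**2 - 4)/2 = -4 + (-4 + 2*s**2)/2 = -4 + (-2 + s**2) = -6 + s**2)
D*z(-1) = 81*(-6 + (-1)**2) = 81*(-6 + 1) = 81*(-5) = -405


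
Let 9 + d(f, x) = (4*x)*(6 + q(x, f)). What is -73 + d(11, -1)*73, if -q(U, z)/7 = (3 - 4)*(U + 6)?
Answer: -12702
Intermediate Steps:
q(U, z) = 42 + 7*U (q(U, z) = -7*(3 - 4)*(U + 6) = -(-7)*(6 + U) = -7*(-6 - U) = 42 + 7*U)
d(f, x) = -9 + 4*x*(48 + 7*x) (d(f, x) = -9 + (4*x)*(6 + (42 + 7*x)) = -9 + (4*x)*(48 + 7*x) = -9 + 4*x*(48 + 7*x))
-73 + d(11, -1)*73 = -73 + (-9 + 28*(-1)² + 192*(-1))*73 = -73 + (-9 + 28*1 - 192)*73 = -73 + (-9 + 28 - 192)*73 = -73 - 173*73 = -73 - 12629 = -12702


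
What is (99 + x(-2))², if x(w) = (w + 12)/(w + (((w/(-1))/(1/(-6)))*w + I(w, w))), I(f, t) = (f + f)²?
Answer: 3556996/361 ≈ 9853.2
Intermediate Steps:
I(f, t) = 4*f² (I(f, t) = (2*f)² = 4*f²)
x(w) = (12 + w)/(w + 10*w²) (x(w) = (w + 12)/(w + (((w/(-1))/(1/(-6)))*w + 4*w²)) = (12 + w)/(w + (((w*(-1))/(-⅙))*w + 4*w²)) = (12 + w)/(w + ((-w*(-6))*w + 4*w²)) = (12 + w)/(w + ((6*w)*w + 4*w²)) = (12 + w)/(w + (6*w² + 4*w²)) = (12 + w)/(w + 10*w²))
(99 + x(-2))² = (99 + (12 - 2)/((-2)*(1 + 10*(-2))))² = (99 - ½*10/(1 - 20))² = (99 - ½*10/(-19))² = (99 - ½*(-1/19)*10)² = (99 + 5/19)² = (1886/19)² = 3556996/361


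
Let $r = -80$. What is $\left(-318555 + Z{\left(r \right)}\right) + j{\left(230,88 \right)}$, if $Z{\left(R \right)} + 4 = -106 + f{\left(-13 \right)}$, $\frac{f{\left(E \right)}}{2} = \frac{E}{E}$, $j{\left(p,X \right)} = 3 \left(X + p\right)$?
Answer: $-317709$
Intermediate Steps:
$j{\left(p,X \right)} = 3 X + 3 p$
$f{\left(E \right)} = 2$ ($f{\left(E \right)} = 2 \frac{E}{E} = 2 \cdot 1 = 2$)
$Z{\left(R \right)} = -108$ ($Z{\left(R \right)} = -4 + \left(-106 + 2\right) = -4 - 104 = -108$)
$\left(-318555 + Z{\left(r \right)}\right) + j{\left(230,88 \right)} = \left(-318555 - 108\right) + \left(3 \cdot 88 + 3 \cdot 230\right) = -318663 + \left(264 + 690\right) = -318663 + 954 = -317709$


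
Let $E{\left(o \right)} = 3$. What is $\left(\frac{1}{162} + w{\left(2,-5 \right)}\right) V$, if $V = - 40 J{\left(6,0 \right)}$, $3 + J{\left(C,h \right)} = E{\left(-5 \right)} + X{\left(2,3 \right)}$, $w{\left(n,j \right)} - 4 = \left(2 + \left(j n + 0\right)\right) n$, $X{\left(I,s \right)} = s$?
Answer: $\frac{38860}{27} \approx 1439.3$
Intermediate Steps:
$w{\left(n,j \right)} = 4 + n \left(2 + j n\right)$ ($w{\left(n,j \right)} = 4 + \left(2 + \left(j n + 0\right)\right) n = 4 + \left(2 + j n\right) n = 4 + n \left(2 + j n\right)$)
$J{\left(C,h \right)} = 3$ ($J{\left(C,h \right)} = -3 + \left(3 + 3\right) = -3 + 6 = 3$)
$V = -120$ ($V = \left(-40\right) 3 = -120$)
$\left(\frac{1}{162} + w{\left(2,-5 \right)}\right) V = \left(\frac{1}{162} + \left(4 + 2 \cdot 2 - 5 \cdot 2^{2}\right)\right) \left(-120\right) = \left(\frac{1}{162} + \left(4 + 4 - 20\right)\right) \left(-120\right) = \left(\frac{1}{162} - 12\right) \left(-120\right) = \left(- \frac{1943}{162}\right) \left(-120\right) = \frac{38860}{27}$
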